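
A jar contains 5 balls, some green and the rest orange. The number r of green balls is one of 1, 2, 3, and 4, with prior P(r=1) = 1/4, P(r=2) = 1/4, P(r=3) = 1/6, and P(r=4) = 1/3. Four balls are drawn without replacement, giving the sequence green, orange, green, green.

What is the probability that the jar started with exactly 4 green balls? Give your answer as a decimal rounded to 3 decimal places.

0.800

Under each hypothesis, the probability of the observed sequence is: P(data | r = 1) = (1/5)(4/4)(0/3) = 0; P(data | r = 2) = (2/5)(3/4)(1/3)(0/2) = 0; P(data | r = 3) = (3/5)(2/4)(2/3)(1/2) = 1/10; P(data | r = 4) = (4/5)(1/4)(3/3)(2/2) = 1/5.
Multiplying each by its prior: 1/4 · 0 = 0, 1/4 · 0 = 0, 1/6 · 1/10 = 1/60, 1/3 · 1/5 = 1/15; with total 1/12.
By Bayes' rule, P(r = 4 | data) = (1/15) / (1/12) = 4/5.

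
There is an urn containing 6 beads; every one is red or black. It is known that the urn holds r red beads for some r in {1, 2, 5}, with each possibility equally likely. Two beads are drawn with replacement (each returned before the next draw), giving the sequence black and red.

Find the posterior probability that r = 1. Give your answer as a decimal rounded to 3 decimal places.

Under each hypothesis, the probability of the observed sequence is: P(data | r = 1) = (5/6)(1/6) = 5/36; P(data | r = 2) = (4/6)(2/6) = 2/9; P(data | r = 5) = (1/6)(5/6) = 5/36.
The prior-weighted likelihoods are 1/3 · 5/36 = 5/108, 1/3 · 2/9 = 2/27, 1/3 · 5/36 = 5/108; summing to 1/6.
Therefore the posterior P(r = 1 | data) = (5/108) / (1/6) = 5/18.

0.278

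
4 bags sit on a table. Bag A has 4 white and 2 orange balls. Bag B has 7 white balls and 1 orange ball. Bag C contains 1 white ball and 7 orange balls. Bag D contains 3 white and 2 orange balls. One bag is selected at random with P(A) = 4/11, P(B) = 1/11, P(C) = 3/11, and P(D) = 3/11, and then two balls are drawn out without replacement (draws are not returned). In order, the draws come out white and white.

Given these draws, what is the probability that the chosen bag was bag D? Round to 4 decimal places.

Under each hypothesis, the probability of the observed sequence is: P(data | bag A) = (4/6)(3/5) = 2/5; P(data | bag B) = (7/8)(6/7) = 3/4; P(data | bag C) = (1/8)(0/7) = 0; P(data | bag D) = (3/5)(2/4) = 3/10.
Multiplying each by its prior: 4/11 · 2/5 = 8/55, 1/11 · 3/4 = 3/44, 3/11 · 0 = 0, 3/11 · 3/10 = 9/110; summing to 13/44.
Hence P(bag D | data) = (9/110) / (13/44) = 18/65.

0.2769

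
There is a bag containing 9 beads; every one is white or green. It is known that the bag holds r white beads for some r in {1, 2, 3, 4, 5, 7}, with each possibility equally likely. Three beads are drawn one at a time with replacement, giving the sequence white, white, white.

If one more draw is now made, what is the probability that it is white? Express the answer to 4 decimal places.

Under each hypothesis, the probability of the observed sequence is: P(data | r = 1) = (1/9)(1/9)(1/9) = 0.0013717; P(data | r = 2) = (2/9)(2/9)(2/9) = 0.010974; P(data | r = 3) = (3/9)(3/9)(3/9) = 0.037037; P(data | r = 4) = (4/9)(4/9)(4/9) = 0.087791; P(data | r = 5) = (5/9)(5/9)(5/9) = 0.17147; P(data | r = 7) = (7/9)(7/9)(7/9) = 0.47051.
Multiplying each by its prior: 1/6 · 0.0013717 = 0.00022862, 1/6 · 0.010974 = 0.001829, 1/6 · 0.037037 = 0.0061728, 1/6 · 0.087791 = 0.014632, 1/6 · 0.17147 = 0.028578, 1/6 · 0.47051 = 0.078418; summing to 0.12986.
Normalising, the posterior is P(r = 1 | data) = 0.0017606, P(r = 2 | data) = 0.014085, P(r = 3 | data) = 0.047535, P(r = 4 | data) = 0.11268, P(r = 5 | data) = 0.22007, P(r = 7 | data) = 0.60387.
So P(white next | data) = Σ P(white next | H) P(H | data) = (1/9)(0.0017606) + (2/9)(0.014085) + (1/3)(0.047535) + (4/9)(0.11268) + (5/9)(0.22007) + (7/9)(0.60387) = 0.66119.

0.6612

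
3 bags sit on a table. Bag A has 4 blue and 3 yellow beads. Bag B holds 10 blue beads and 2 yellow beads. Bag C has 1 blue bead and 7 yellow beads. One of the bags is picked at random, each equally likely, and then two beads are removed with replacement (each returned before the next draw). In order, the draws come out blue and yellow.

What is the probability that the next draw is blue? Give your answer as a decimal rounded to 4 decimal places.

The likelihood of the observed sequence under each hypothesis: P(data | bag A) = (4/7)(3/7) = 0.2449; P(data | bag B) = (10/12)(2/12) = 0.13889; P(data | bag C) = (1/8)(7/8) = 0.10938.
Weighting by the prior gives 1/3 · 0.2449 = 0.081633, 1/3 · 0.13889 = 0.046296, 1/3 · 0.10938 = 0.036458; with total 0.16439.
Normalising, the posterior is P(bag A | data) = 0.49659, P(bag B | data) = 0.28163, P(bag C | data) = 0.22178.
Averaging over the posterior, P(blue next | data) = (4/7)(0.49659) + (5/6)(0.28163) + (1/8)(0.22178) = 0.54618.

0.5462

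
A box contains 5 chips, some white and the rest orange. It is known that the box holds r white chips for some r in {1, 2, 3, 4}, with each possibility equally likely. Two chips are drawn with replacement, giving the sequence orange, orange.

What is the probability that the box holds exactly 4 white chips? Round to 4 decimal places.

Compute the likelihood of the observed sequence for each case: P(data | r = 1) = (4/5)(4/5) = 16/25; P(data | r = 2) = (3/5)(3/5) = 9/25; P(data | r = 3) = (2/5)(2/5) = 4/25; P(data | r = 4) = (1/5)(1/5) = 1/25.
Multiplying each by its prior: 1/4 · 16/25 = 4/25, 1/4 · 9/25 = 9/100, 1/4 · 4/25 = 1/25, 1/4 · 1/25 = 1/100; with total 3/10.
Hence P(r = 4 | data) = (1/100) / (3/10) = 1/30.

0.0333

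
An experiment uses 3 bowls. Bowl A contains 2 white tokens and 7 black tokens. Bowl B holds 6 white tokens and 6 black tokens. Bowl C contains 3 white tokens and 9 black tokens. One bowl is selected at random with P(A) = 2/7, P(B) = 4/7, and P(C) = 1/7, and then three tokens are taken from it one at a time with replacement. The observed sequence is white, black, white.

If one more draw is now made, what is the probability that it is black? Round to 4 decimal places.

Compute the likelihood of the observed sequence for each case: P(data | bowl A) = (2/9)(7/9)(2/9) = 0.038409; P(data | bowl B) = (6/12)(6/12)(6/12) = 0.125; P(data | bowl C) = (3/12)(9/12)(3/12) = 0.046875.
The prior-weighted likelihoods are 2/7 · 0.038409 = 0.010974, 4/7 · 0.125 = 0.071429, 1/7 · 0.046875 = 0.0066964; with total 0.089099.
Normalising, the posterior is P(bowl A | data) = 0.12317, P(bowl B | data) = 0.80168, P(bowl C | data) = 0.075157.
Averaging over the posterior, P(black next | data) = (7/9)(0.12317) + (1/2)(0.80168) + (3/4)(0.075157) = 0.553.

0.5530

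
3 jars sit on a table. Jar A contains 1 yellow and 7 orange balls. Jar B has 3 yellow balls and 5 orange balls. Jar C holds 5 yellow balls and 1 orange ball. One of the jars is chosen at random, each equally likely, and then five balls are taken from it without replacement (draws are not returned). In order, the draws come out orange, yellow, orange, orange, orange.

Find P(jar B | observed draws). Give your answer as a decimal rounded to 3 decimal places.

0.300

Compute the likelihood of the observed sequence for each case: P(data | jar A) = (7/8)(1/7)(6/6)(5/5)(4/4) = 1/8; P(data | jar B) = (5/8)(3/7)(4/6)(3/5)(2/4) = 3/56; P(data | jar C) = (1/6)(5/5)(0/4) = 0.
The prior-weighted likelihoods are 1/3 · 1/8 = 1/24, 1/3 · 3/56 = 1/56, 1/3 · 0 = 0; with total 5/84.
By Bayes' rule, P(jar B | data) = (1/56) / (5/84) = 3/10.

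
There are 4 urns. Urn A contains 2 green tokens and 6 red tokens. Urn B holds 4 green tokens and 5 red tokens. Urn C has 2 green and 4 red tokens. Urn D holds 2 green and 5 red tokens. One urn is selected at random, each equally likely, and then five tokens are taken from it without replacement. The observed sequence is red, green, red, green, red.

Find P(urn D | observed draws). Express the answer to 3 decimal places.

The likelihood of the observed sequence under each hypothesis: P(data | urn A) = (6/8)(2/7)(5/6)(1/5)(4/4) = 0.035714; P(data | urn B) = (5/9)(4/8)(4/7)(3/6)(3/5) = 0.047619; P(data | urn C) = (4/6)(2/5)(3/4)(1/3)(2/2) = 0.066667; P(data | urn D) = (5/7)(2/6)(4/5)(1/4)(3/3) = 0.047619.
Weighting by the prior gives 1/4 · 0.035714 = 0.0089286, 1/4 · 0.047619 = 0.011905, 1/4 · 0.066667 = 0.016667, 1/4 · 0.047619 = 0.011905; summing to 0.049405.
So P(urn D | data) = (0.011905) / (0.049405) = 0.24096.

0.241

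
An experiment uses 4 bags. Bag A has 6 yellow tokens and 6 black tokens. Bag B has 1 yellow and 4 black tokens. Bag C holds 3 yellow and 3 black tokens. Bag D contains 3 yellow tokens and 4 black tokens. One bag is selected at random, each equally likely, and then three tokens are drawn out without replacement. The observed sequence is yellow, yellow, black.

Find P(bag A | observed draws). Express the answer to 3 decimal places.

0.340

For each hypothesis, P(data | H) works out to: P(data | bag A) = (6/12)(5/11)(6/10) = 0.13636; P(data | bag B) = (1/5)(0/4) = 0; P(data | bag C) = (3/6)(2/5)(3/4) = 0.15; P(data | bag D) = (3/7)(2/6)(4/5) = 0.11429.
The prior-weighted likelihoods are 1/4 · 0.13636 = 0.034091, 1/4 · 0 = 0, 1/4 · 0.15 = 0.0375, 1/4 · 0.11429 = 0.028571; these sum to 0.10016.
Therefore the posterior P(bag A | data) = (0.034091) / (0.10016) = 0.34036.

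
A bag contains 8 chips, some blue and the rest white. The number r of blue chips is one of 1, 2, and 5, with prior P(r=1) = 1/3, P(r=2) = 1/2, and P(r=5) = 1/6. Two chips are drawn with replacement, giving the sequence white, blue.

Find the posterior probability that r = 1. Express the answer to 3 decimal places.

Compute the likelihood of the observed sequence for each case: P(data | r = 1) = (7/8)(1/8) = 7/64; P(data | r = 2) = (6/8)(2/8) = 3/16; P(data | r = 5) = (3/8)(5/8) = 15/64.
The prior-weighted likelihoods are 1/3 · 7/64 = 7/192, 1/2 · 3/16 = 3/32, 1/6 · 15/64 = 5/128; summing to 65/384.
By Bayes' rule, P(r = 1 | data) = (7/192) / (65/384) = 14/65.

0.215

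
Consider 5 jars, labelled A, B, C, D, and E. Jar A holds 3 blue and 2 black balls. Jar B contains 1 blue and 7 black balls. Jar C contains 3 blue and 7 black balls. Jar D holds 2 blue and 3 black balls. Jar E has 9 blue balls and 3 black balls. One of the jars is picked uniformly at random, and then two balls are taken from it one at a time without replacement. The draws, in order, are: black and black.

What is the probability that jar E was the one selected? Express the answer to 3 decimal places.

For each hypothesis, P(data | H) works out to: P(data | jar A) = (2/5)(1/4) = 0.1; P(data | jar B) = (7/8)(6/7) = 0.75; P(data | jar C) = (7/10)(6/9) = 0.46667; P(data | jar D) = (3/5)(2/4) = 0.3; P(data | jar E) = (3/12)(2/11) = 0.045455.
Weighting by the prior gives 1/5 · 0.1 = 0.02, 1/5 · 0.75 = 0.15, 1/5 · 0.46667 = 0.093333, 1/5 · 0.3 = 0.06, 1/5 · 0.045455 = 0.0090909; summing to 0.33242.
Therefore the posterior P(jar E | data) = (0.0090909) / (0.33242) = 0.027347.

0.027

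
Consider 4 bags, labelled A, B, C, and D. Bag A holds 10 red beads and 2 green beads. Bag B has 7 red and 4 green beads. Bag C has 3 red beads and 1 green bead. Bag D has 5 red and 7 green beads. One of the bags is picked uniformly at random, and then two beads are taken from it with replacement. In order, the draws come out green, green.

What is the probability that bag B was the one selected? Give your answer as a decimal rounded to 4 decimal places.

Compute the likelihood of the observed sequence for each case: P(data | bag A) = (2/12)(2/12) = 0.027778; P(data | bag B) = (4/11)(4/11) = 0.13223; P(data | bag C) = (1/4)(1/4) = 0.0625; P(data | bag D) = (7/12)(7/12) = 0.34028.
The prior-weighted likelihoods are 1/4 · 0.027778 = 0.0069444, 1/4 · 0.13223 = 0.033058, 1/4 · 0.0625 = 0.015625, 1/4 · 0.34028 = 0.085069; with total 0.1407.
Therefore the posterior P(bag B | data) = (0.033058) / (0.1407) = 0.23496.

0.2350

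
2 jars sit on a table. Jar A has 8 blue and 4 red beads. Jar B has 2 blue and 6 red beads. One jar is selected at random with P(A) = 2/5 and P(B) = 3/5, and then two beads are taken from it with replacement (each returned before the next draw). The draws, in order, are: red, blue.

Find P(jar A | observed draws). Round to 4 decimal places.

0.4414

For each hypothesis, P(data | H) works out to: P(data | jar A) = (4/12)(8/12) = 2/9; P(data | jar B) = (6/8)(2/8) = 3/16.
Multiplying each by its prior: 2/5 · 2/9 = 4/45, 3/5 · 3/16 = 9/80; with total 29/144.
By Bayes' rule, P(jar A | data) = (4/45) / (29/144) = 64/145.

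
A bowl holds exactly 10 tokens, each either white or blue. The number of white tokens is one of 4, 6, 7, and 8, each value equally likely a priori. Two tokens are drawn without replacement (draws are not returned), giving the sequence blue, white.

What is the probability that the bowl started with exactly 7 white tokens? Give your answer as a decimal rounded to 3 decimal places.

The likelihood of the observed sequence under each hypothesis: P(data | r = 4) = (6/10)(4/9) = 4/15; P(data | r = 6) = (4/10)(6/9) = 4/15; P(data | r = 7) = (3/10)(7/9) = 7/30; P(data | r = 8) = (2/10)(8/9) = 8/45.
Multiplying each by its prior: 1/4 · 4/15 = 1/15, 1/4 · 4/15 = 1/15, 1/4 · 7/30 = 7/120, 1/4 · 8/45 = 2/45; with total 17/72.
So P(r = 7 | data) = (7/120) / (17/72) = 21/85.

0.247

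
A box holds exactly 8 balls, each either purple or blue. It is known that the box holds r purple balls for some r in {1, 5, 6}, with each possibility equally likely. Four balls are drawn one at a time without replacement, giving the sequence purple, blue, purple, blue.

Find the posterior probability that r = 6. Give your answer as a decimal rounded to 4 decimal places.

0.3333

Compute the likelihood of the observed sequence for each case: P(data | r = 1) = (1/8)(7/7)(0/6) = 0; P(data | r = 5) = (5/8)(3/7)(4/6)(2/5) = 1/14; P(data | r = 6) = (6/8)(2/7)(5/6)(1/5) = 1/28.
Weighting by the prior gives 1/3 · 0 = 0, 1/3 · 1/14 = 1/42, 1/3 · 1/28 = 1/84; summing to 1/28.
Therefore the posterior P(r = 6 | data) = (1/84) / (1/28) = 1/3.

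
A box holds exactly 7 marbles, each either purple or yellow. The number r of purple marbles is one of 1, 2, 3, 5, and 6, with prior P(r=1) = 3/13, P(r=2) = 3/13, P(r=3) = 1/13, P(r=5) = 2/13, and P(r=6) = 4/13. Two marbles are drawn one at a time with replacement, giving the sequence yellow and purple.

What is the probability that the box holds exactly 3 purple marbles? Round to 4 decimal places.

0.1154

Compute the likelihood of the observed sequence for each case: P(data | r = 1) = (6/7)(1/7) = 6/49; P(data | r = 2) = (5/7)(2/7) = 10/49; P(data | r = 3) = (4/7)(3/7) = 12/49; P(data | r = 5) = (2/7)(5/7) = 10/49; P(data | r = 6) = (1/7)(6/7) = 6/49.
Multiplying each by its prior: 3/13 · 6/49 = 18/637, 3/13 · 10/49 = 30/637, 1/13 · 12/49 = 12/637, 2/13 · 10/49 = 20/637, 4/13 · 6/49 = 24/637; summing to 8/49.
Hence P(r = 3 | data) = (12/637) / (8/49) = 3/26.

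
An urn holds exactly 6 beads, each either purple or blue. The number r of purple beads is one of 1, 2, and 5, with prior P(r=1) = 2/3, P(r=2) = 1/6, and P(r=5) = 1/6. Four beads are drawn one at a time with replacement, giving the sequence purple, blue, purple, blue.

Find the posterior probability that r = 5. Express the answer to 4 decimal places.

The likelihood of the observed sequence under each hypothesis: P(data | r = 1) = (1/6)(5/6)(1/6)(5/6) = 0.01929; P(data | r = 2) = (2/6)(4/6)(2/6)(4/6) = 0.049383; P(data | r = 5) = (5/6)(1/6)(5/6)(1/6) = 0.01929.
Weighting by the prior gives 2/3 · 0.01929 = 0.01286, 1/6 · 0.049383 = 0.0082305, 1/6 · 0.01929 = 0.003215; with total 0.024306.
By Bayes' rule, P(r = 5 | data) = (0.003215) / (0.024306) = 0.13228.

0.1323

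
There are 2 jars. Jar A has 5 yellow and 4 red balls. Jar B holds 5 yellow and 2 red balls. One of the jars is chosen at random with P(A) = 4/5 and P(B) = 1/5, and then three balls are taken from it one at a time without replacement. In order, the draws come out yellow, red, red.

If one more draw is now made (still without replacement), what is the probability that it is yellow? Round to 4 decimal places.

Under each hypothesis, the probability of the observed sequence is: P(data | jar A) = (5/9)(4/8)(3/7) = 5/42; P(data | jar B) = (5/7)(2/6)(1/5) = 1/21.
Weighting by the prior gives 4/5 · 5/42 = 2/21, 1/5 · 1/21 = 1/105; summing to 11/105.
The posterior is then P(jar A | data) = 10/11, P(jar B | data) = 1/11.
The predictive probability is P(yellow next | data) = (2/3)(10/11) + (1)(1/11) = 23/33.

0.6970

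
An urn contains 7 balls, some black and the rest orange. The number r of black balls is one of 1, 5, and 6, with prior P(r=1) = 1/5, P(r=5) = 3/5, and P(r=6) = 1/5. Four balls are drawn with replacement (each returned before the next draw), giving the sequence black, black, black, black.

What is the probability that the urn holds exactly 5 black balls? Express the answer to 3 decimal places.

0.591

The likelihood of the observed sequence under each hypothesis: P(data | r = 1) = (1/7)(1/7)(1/7)(1/7) = 0.00041649; P(data | r = 5) = (5/7)(5/7)(5/7)(5/7) = 0.26031; P(data | r = 6) = (6/7)(6/7)(6/7)(6/7) = 0.53978.
The prior-weighted likelihoods are 1/5 · 0.00041649 = 8.3299e-05, 3/5 · 0.26031 = 0.15618, 1/5 · 0.53978 = 0.10796; with total 0.26422.
Therefore the posterior P(r = 5 | data) = (0.15618) / (0.26422) = 0.59111.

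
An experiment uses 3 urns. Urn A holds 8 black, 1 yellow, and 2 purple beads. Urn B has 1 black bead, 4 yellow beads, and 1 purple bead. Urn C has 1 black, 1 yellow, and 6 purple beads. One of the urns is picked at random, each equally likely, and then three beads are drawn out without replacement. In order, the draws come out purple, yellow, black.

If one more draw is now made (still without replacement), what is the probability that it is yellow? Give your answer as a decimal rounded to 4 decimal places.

The likelihood of the observed sequence under each hypothesis: P(data | urn A) = (2/11)(1/10)(8/9) = 0.016162; P(data | urn B) = (1/6)(4/5)(1/4) = 0.033333; P(data | urn C) = (6/8)(1/7)(1/6) = 0.017857.
Multiplying each by its prior: 1/3 · 0.016162 = 0.0053872, 1/3 · 0.033333 = 0.011111, 1/3 · 0.017857 = 0.0059524; these sum to 0.022451.
Dividing through by the total gives posterior P(urn A | data) = 0.23996, P(urn B | data) = 0.49491, P(urn C | data) = 0.26513.
The predictive probability is P(yellow next | data) = (0)(0.23996) + (1)(0.49491) + (0)(0.26513) = 0.49491.

0.4949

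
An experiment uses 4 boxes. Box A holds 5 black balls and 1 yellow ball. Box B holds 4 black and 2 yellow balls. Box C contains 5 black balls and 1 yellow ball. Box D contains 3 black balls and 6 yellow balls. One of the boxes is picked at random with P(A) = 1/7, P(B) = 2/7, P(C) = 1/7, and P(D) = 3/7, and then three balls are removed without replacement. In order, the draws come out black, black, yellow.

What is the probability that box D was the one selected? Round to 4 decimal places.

0.2261

Under each hypothesis, the probability of the observed sequence is: P(data | box A) = (5/6)(4/5)(1/4) = 0.16667; P(data | box B) = (4/6)(3/5)(2/4) = 0.2; P(data | box C) = (5/6)(4/5)(1/4) = 0.16667; P(data | box D) = (3/9)(2/8)(6/7) = 0.071429.
The prior-weighted likelihoods are 1/7 · 0.16667 = 0.02381, 2/7 · 0.2 = 0.057143, 1/7 · 0.16667 = 0.02381, 3/7 · 0.071429 = 0.030612; summing to 0.13537.
Hence P(box D | data) = (0.030612) / (0.13537) = 0.22613.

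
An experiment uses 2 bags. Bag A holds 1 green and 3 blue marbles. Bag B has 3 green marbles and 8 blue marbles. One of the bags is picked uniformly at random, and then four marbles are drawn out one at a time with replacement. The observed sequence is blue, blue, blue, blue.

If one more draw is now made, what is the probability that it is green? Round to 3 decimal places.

0.261

For each hypothesis, P(data | H) works out to: P(data | bag A) = (3/4)(3/4)(3/4)(3/4) = 0.31641; P(data | bag B) = (8/11)(8/11)(8/11)(8/11) = 0.27976.
The prior-weighted likelihoods are 1/2 · 0.31641 = 0.1582, 1/2 · 0.27976 = 0.13988; summing to 0.29808.
Normalising, the posterior is P(bag A | data) = 0.53073, P(bag B | data) = 0.46927.
So P(green next | data) = Σ P(green next | H) P(H | data) = (1/4)(0.53073) + (3/11)(0.46927) = 0.26067.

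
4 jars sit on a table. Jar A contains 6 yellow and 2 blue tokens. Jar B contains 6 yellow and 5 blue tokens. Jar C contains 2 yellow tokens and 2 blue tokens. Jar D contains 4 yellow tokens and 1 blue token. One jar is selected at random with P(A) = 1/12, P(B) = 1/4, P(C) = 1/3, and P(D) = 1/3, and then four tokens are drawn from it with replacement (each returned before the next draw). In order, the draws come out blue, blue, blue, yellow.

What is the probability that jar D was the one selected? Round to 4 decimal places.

0.0581

Compute the likelihood of the observed sequence for each case: P(data | jar A) = (2/8)(2/8)(2/8)(6/8) = 0.011719; P(data | jar B) = (5/11)(5/11)(5/11)(6/11) = 0.051226; P(data | jar C) = (2/4)(2/4)(2/4)(2/4) = 0.0625; P(data | jar D) = (1/5)(1/5)(1/5)(4/5) = 0.0064.
The prior-weighted likelihoods are 1/12 · 0.011719 = 0.00097656, 1/4 · 0.051226 = 0.012807, 1/3 · 0.0625 = 0.020833, 1/3 · 0.0064 = 0.0021333; with total 0.03675.
Therefore the posterior P(jar D | data) = (0.0021333) / (0.03675) = 0.05805.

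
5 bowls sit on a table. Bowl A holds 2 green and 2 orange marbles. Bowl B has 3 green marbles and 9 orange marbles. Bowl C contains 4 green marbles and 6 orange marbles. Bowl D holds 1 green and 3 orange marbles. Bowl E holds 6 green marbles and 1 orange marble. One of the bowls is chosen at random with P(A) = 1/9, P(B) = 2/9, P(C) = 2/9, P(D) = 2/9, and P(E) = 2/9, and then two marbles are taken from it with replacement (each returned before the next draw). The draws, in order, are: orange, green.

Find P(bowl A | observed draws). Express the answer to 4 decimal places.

For each hypothesis, P(data | H) works out to: P(data | bowl A) = (2/4)(2/4) = 0.25; P(data | bowl B) = (9/12)(3/12) = 0.1875; P(data | bowl C) = (6/10)(4/10) = 0.24; P(data | bowl D) = (3/4)(1/4) = 0.1875; P(data | bowl E) = (1/7)(6/7) = 0.12245.
Multiplying each by its prior: 1/9 · 0.25 = 0.027778, 2/9 · 0.1875 = 0.041667, 2/9 · 0.24 = 0.053333, 2/9 · 0.1875 = 0.041667, 2/9 · 0.12245 = 0.027211; summing to 0.19166.
By Bayes' rule, P(bowl A | data) = (0.027778) / (0.19166) = 0.14494.

0.1449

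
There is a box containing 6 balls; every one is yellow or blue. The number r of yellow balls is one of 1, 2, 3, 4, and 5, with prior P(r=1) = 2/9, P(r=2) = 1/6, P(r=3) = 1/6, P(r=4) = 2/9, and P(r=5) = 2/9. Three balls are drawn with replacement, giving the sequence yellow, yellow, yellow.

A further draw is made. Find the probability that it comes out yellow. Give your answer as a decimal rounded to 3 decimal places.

The likelihood of the observed sequence under each hypothesis: P(data | r = 1) = (1/6)(1/6)(1/6) = 0.0046296; P(data | r = 2) = (2/6)(2/6)(2/6) = 0.037037; P(data | r = 3) = (3/6)(3/6)(3/6) = 0.125; P(data | r = 4) = (4/6)(4/6)(4/6) = 0.2963; P(data | r = 5) = (5/6)(5/6)(5/6) = 0.5787.
Multiplying each by its prior: 2/9 · 0.0046296 = 0.0010288, 1/6 · 0.037037 = 0.0061728, 1/6 · 0.125 = 0.020833, 2/9 · 0.2963 = 0.065844, 2/9 · 0.5787 = 0.1286; these sum to 0.22248.
Normalising, the posterior is P(r = 1 | data) = 0.0046243, P(r = 2 | data) = 0.027746, P(r = 3 | data) = 0.093642, P(r = 4 | data) = 0.29595, P(r = 5 | data) = 0.57803.
Averaging over the posterior, P(yellow next | data) = (1/6)(0.0046243) + (1/3)(0.027746) + (1/2)(0.093642) + (2/3)(0.29595) + (5/6)(0.57803) = 0.73584.

0.736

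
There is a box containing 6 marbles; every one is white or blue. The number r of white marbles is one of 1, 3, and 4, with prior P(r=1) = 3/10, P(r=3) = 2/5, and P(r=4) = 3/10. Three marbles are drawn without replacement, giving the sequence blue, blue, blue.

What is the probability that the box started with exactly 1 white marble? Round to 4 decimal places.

The likelihood of the observed sequence under each hypothesis: P(data | r = 1) = (5/6)(4/5)(3/4) = 1/2; P(data | r = 3) = (3/6)(2/5)(1/4) = 1/20; P(data | r = 4) = (2/6)(1/5)(0/4) = 0.
The prior-weighted likelihoods are 3/10 · 1/2 = 3/20, 2/5 · 1/20 = 1/50, 3/10 · 0 = 0; these sum to 17/100.
Therefore the posterior P(r = 1 | data) = (3/20) / (17/100) = 15/17.

0.8824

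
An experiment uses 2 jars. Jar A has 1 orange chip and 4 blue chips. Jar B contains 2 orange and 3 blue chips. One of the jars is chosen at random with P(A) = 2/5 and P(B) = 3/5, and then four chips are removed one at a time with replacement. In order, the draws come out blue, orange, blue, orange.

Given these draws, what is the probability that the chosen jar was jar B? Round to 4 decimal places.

The likelihood of the observed sequence under each hypothesis: P(data | jar A) = (4/5)(1/5)(4/5)(1/5) = 0.0256; P(data | jar B) = (3/5)(2/5)(3/5)(2/5) = 0.0576.
Weighting by the prior gives 2/5 · 0.0256 = 0.01024, 3/5 · 0.0576 = 0.03456; these sum to 0.0448.
By Bayes' rule, P(jar B | data) = (0.03456) / (0.0448) = 0.77143.

0.7714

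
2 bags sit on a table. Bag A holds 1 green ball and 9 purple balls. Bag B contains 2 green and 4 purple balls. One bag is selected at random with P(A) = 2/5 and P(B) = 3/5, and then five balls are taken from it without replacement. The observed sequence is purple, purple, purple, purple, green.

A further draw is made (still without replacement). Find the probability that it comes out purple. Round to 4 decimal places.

0.5000

The likelihood of the observed sequence under each hypothesis: P(data | bag A) = (9/10)(8/9)(7/8)(6/7)(1/6) = 1/10; P(data | bag B) = (4/6)(3/5)(2/4)(1/3)(2/2) = 1/15.
Multiplying each by its prior: 2/5 · 1/10 = 1/25, 3/5 · 1/15 = 1/25; with total 2/25.
The posterior is then P(bag A | data) = 1/2, P(bag B | data) = 1/2.
Averaging over the posterior, P(purple next | data) = (1)(1/2) + (0)(1/2) = 1/2.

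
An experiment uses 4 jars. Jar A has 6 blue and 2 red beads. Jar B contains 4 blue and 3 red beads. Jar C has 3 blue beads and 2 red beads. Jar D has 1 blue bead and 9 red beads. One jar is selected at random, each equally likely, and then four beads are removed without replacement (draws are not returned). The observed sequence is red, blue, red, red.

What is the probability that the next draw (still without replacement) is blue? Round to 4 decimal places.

0.2222

Under each hypothesis, the probability of the observed sequence is: P(data | jar A) = (2/8)(6/7)(1/6)(0/5) = 0; P(data | jar B) = (3/7)(4/6)(2/5)(1/4) = 1/35; P(data | jar C) = (2/5)(3/4)(1/3)(0/2) = 0; P(data | jar D) = (9/10)(1/9)(8/8)(7/7) = 1/10.
The prior-weighted likelihoods are 1/4 · 0 = 0, 1/4 · 1/35 = 1/140, 1/4 · 0 = 0, 1/4 · 1/10 = 1/40; these sum to 9/280.
The posterior is then P(jar A | data) = 0, P(jar B | data) = 2/9, P(jar C | data) = 0, P(jar D | data) = 7/9.
The predictive probability is P(blue next | data) = (1)(2/9) + (0)(7/9) = 2/9.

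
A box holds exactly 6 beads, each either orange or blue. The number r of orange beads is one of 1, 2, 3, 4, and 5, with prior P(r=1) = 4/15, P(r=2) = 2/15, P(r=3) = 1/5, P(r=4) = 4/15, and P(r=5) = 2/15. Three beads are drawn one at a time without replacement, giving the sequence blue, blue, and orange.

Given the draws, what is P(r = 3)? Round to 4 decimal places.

Under each hypothesis, the probability of the observed sequence is: P(data | r = 1) = (5/6)(4/5)(1/4) = 1/6; P(data | r = 2) = (4/6)(3/5)(2/4) = 1/5; P(data | r = 3) = (3/6)(2/5)(3/4) = 3/20; P(data | r = 4) = (2/6)(1/5)(4/4) = 1/15; P(data | r = 5) = (1/6)(0/5) = 0.
Weighting by the prior gives 4/15 · 1/6 = 2/45, 2/15 · 1/5 = 2/75, 1/5 · 3/20 = 3/100, 4/15 · 1/15 = 4/225, 2/15 · 0 = 0; summing to 107/900.
By Bayes' rule, P(r = 3 | data) = (3/100) / (107/900) = 27/107.

0.2523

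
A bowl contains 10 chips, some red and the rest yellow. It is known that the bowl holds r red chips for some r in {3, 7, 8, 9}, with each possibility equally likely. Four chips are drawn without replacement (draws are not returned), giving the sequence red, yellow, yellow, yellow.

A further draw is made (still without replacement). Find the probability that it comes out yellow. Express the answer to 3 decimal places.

Compute the likelihood of the observed sequence for each case: P(data | r = 3) = (3/10)(7/9)(6/8)(5/7) = 1/8; P(data | r = 7) = (7/10)(3/9)(2/8)(1/7) = 1/120; P(data | r = 8) = (8/10)(2/9)(1/8)(0/7) = 0; P(data | r = 9) = (9/10)(1/9)(0/8) = 0.
Multiplying each by its prior: 1/4 · 1/8 = 1/32, 1/4 · 1/120 = 1/480, 1/4 · 0 = 0, 1/4 · 0 = 0; with total 1/30.
Normalising, the posterior is P(r = 3 | data) = 15/16, P(r = 7 | data) = 1/16, P(r = 8 | data) = 0, P(r = 9 | data) = 0.
Averaging over the posterior, P(yellow next | data) = (2/3)(15/16) + (0)(1/16) = 5/8.

0.625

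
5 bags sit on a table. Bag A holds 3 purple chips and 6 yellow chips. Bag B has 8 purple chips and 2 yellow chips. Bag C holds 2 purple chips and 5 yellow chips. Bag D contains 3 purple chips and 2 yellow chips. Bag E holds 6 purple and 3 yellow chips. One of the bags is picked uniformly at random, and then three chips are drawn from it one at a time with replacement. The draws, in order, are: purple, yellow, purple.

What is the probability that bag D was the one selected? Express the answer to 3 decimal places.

The likelihood of the observed sequence under each hypothesis: P(data | bag A) = (3/9)(6/9)(3/9) = 0.074074; P(data | bag B) = (8/10)(2/10)(8/10) = 0.128; P(data | bag C) = (2/7)(5/7)(2/7) = 0.058309; P(data | bag D) = (3/5)(2/5)(3/5) = 0.144; P(data | bag E) = (6/9)(3/9)(6/9) = 0.14815.
Multiplying each by its prior: 1/5 · 0.074074 = 0.014815, 1/5 · 0.128 = 0.0256, 1/5 · 0.058309 = 0.011662, 1/5 · 0.144 = 0.0288, 1/5 · 0.14815 = 0.02963; summing to 0.11051.
Therefore the posterior P(bag D | data) = (0.0288) / (0.11051) = 0.26062.

0.261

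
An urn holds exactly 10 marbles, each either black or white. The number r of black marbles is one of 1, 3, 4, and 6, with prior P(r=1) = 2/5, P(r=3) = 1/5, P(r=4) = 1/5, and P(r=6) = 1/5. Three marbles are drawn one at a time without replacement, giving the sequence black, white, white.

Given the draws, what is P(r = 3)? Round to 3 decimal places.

Compute the likelihood of the observed sequence for each case: P(data | r = 1) = (1/10)(9/9)(8/8) = 1/10; P(data | r = 3) = (3/10)(7/9)(6/8) = 7/40; P(data | r = 4) = (4/10)(6/9)(5/8) = 1/6; P(data | r = 6) = (6/10)(4/9)(3/8) = 1/10.
Weighting by the prior gives 2/5 · 1/10 = 1/25, 1/5 · 7/40 = 7/200, 1/5 · 1/6 = 1/30, 1/5 · 1/10 = 1/50; with total 77/600.
By Bayes' rule, P(r = 3 | data) = (7/200) / (77/600) = 3/11.

0.273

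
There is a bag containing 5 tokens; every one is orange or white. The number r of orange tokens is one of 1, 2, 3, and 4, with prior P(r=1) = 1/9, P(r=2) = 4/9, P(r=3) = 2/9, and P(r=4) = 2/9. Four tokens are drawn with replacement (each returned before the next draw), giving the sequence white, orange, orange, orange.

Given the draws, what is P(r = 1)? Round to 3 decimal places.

The likelihood of the observed sequence under each hypothesis: P(data | r = 1) = (4/5)(1/5)(1/5)(1/5) = 0.0064; P(data | r = 2) = (3/5)(2/5)(2/5)(2/5) = 0.0384; P(data | r = 3) = (2/5)(3/5)(3/5)(3/5) = 0.0864; P(data | r = 4) = (1/5)(4/5)(4/5)(4/5) = 0.1024.
The prior-weighted likelihoods are 1/9 · 0.0064 = 0.00071111, 4/9 · 0.0384 = 0.017067, 2/9 · 0.0864 = 0.0192, 2/9 · 0.1024 = 0.022756; summing to 0.059733.
Hence P(r = 1 | data) = (0.00071111) / (0.059733) = 0.011905.

0.012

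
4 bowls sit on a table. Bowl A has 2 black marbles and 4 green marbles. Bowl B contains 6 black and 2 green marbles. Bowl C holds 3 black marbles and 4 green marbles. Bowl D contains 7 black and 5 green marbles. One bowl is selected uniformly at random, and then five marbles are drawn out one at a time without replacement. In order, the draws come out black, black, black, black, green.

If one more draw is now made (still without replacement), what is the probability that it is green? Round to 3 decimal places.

The likelihood of the observed sequence under each hypothesis: P(data | bowl A) = (2/6)(1/5)(0/4) = 0; P(data | bowl B) = (6/8)(5/7)(4/6)(3/5)(2/4) = 0.10714; P(data | bowl C) = (3/7)(2/6)(1/5)(0/4) = 0; P(data | bowl D) = (7/12)(6/11)(5/10)(4/9)(5/8) = 0.044192.
Multiplying each by its prior: 1/4 · 0 = 0, 1/4 · 0.10714 = 0.026786, 1/4 · 0 = 0, 1/4 · 0.044192 = 0.011048; these sum to 0.037834.
The posterior is then P(bowl A | data) = 0, P(bowl B | data) = 0.70799, P(bowl C | data) = 0, P(bowl D | data) = 0.29201.
So P(green next | data) = Σ P(green next | H) P(H | data) = (1/3)(0.70799) + (4/7)(0.29201) = 0.40286.

0.403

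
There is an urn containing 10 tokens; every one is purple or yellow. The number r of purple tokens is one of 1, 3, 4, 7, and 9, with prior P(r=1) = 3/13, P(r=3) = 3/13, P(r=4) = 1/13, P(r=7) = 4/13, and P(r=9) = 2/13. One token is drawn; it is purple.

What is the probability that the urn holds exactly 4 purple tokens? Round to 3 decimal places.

For each hypothesis, P(data | H) works out to: P(data | r = 1) = (1/10) = 1/10; P(data | r = 3) = (3/10) = 3/10; P(data | r = 4) = (4/10) = 2/5; P(data | r = 7) = (7/10) = 7/10; P(data | r = 9) = (9/10) = 9/10.
Multiplying each by its prior: 3/13 · 1/10 = 3/130, 3/13 · 3/10 = 9/130, 1/13 · 2/5 = 2/65, 4/13 · 7/10 = 14/65, 2/13 · 9/10 = 9/65; with total 31/65.
So P(r = 4 | data) = (2/65) / (31/65) = 2/31.

0.065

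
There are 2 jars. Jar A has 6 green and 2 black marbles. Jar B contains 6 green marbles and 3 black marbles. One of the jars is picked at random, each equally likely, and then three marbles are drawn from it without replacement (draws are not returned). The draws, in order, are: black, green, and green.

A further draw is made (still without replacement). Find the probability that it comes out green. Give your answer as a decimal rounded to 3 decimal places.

0.733

For each hypothesis, P(data | H) works out to: P(data | jar A) = (2/8)(6/7)(5/6) = 5/28; P(data | jar B) = (3/9)(6/8)(5/7) = 5/28.
Weighting by the prior gives 1/2 · 5/28 = 5/56, 1/2 · 5/28 = 5/56; with total 5/28.
Dividing through by the total gives posterior P(jar A | data) = 1/2, P(jar B | data) = 1/2.
The predictive probability is P(green next | data) = (4/5)(1/2) + (2/3)(1/2) = 11/15.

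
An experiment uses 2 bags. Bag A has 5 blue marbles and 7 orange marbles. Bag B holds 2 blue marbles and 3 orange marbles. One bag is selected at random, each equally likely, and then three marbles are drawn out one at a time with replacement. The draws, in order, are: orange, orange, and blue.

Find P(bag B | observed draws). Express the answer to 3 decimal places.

0.504

Compute the likelihood of the observed sequence for each case: P(data | bag A) = (7/12)(7/12)(5/12) = 0.14178; P(data | bag B) = (3/5)(3/5)(2/5) = 0.144.
Multiplying each by its prior: 1/2 · 0.14178 = 0.070891, 1/2 · 0.144 = 0.072; with total 0.14289.
So P(bag B | data) = (0.072) / (0.14289) = 0.50388.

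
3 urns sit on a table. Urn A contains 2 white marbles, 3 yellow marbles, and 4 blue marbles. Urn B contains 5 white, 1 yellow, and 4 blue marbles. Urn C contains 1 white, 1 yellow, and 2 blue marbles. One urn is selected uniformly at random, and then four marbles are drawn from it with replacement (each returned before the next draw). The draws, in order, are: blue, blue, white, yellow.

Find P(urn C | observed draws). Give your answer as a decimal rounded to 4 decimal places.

0.4084

The likelihood of the observed sequence under each hypothesis: P(data | urn A) = (4/9)(4/9)(2/9)(3/9) = 0.014632; P(data | urn B) = (4/10)(4/10)(5/10)(1/10) = 0.008; P(data | urn C) = (2/4)(2/4)(1/4)(1/4) = 0.015625.
Weighting by the prior gives 1/3 · 0.014632 = 0.0048773, 1/3 · 0.008 = 0.0026667, 1/3 · 0.015625 = 0.0052083; summing to 0.012752.
Therefore the posterior P(urn C | data) = (0.0052083) / (0.012752) = 0.40842.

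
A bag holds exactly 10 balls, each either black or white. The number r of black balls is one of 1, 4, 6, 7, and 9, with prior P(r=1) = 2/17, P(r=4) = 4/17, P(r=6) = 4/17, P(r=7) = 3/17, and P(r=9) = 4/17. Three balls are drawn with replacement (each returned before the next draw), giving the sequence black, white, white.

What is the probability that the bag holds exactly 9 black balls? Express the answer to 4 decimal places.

The likelihood of the observed sequence under each hypothesis: P(data | r = 1) = (1/10)(9/10)(9/10) = 0.081; P(data | r = 4) = (4/10)(6/10)(6/10) = 0.144; P(data | r = 6) = (6/10)(4/10)(4/10) = 0.096; P(data | r = 7) = (7/10)(3/10)(3/10) = 0.063; P(data | r = 9) = (9/10)(1/10)(1/10) = 0.009.
Weighting by the prior gives 2/17 · 0.081 = 0.0095294, 4/17 · 0.144 = 0.033882, 4/17 · 0.096 = 0.022588, 3/17 · 0.063 = 0.011118, 4/17 · 0.009 = 0.0021176; summing to 0.079235.
Hence P(r = 9 | data) = (0.0021176) / (0.079235) = 0.026726.

0.0267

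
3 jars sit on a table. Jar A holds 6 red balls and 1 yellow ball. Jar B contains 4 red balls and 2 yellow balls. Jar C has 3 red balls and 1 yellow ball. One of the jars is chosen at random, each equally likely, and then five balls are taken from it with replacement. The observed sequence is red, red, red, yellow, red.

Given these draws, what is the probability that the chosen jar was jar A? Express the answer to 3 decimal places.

The likelihood of the observed sequence under each hypothesis: P(data | jar A) = (6/7)(6/7)(6/7)(1/7)(6/7) = 0.077111; P(data | jar B) = (4/6)(4/6)(4/6)(2/6)(4/6) = 0.065844; P(data | jar C) = (3/4)(3/4)(3/4)(1/4)(3/4) = 0.079102.
Multiplying each by its prior: 1/3 · 0.077111 = 0.025704, 1/3 · 0.065844 = 0.021948, 1/3 · 0.079102 = 0.026367; summing to 0.074019.
So P(jar A | data) = (0.025704) / (0.074019) = 0.34726.

0.347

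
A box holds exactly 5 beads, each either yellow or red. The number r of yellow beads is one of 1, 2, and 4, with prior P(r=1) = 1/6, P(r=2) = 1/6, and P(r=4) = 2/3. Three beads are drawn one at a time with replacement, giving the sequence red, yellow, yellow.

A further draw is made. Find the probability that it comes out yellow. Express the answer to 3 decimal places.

Under each hypothesis, the probability of the observed sequence is: P(data | r = 1) = (4/5)(1/5)(1/5) = 4/125; P(data | r = 2) = (3/5)(2/5)(2/5) = 12/125; P(data | r = 4) = (1/5)(4/5)(4/5) = 16/125.
Weighting by the prior gives 1/6 · 4/125 = 2/375, 1/6 · 12/125 = 2/125, 2/3 · 16/125 = 32/375; with total 8/75.
Dividing through by the total gives posterior P(r = 1 | data) = 1/20, P(r = 2 | data) = 3/20, P(r = 4 | data) = 4/5.
The predictive probability is P(yellow next | data) = (1/5)(1/20) + (2/5)(3/20) + (4/5)(4/5) = 71/100.

0.710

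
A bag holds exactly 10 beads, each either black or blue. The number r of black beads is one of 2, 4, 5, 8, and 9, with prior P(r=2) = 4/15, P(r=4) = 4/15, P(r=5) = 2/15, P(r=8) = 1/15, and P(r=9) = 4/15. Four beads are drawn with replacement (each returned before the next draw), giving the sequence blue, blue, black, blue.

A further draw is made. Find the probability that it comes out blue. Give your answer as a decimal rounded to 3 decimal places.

The likelihood of the observed sequence under each hypothesis: P(data | r = 2) = (8/10)(8/10)(2/10)(8/10) = 0.1024; P(data | r = 4) = (6/10)(6/10)(4/10)(6/10) = 0.0864; P(data | r = 5) = (5/10)(5/10)(5/10)(5/10) = 0.0625; P(data | r = 8) = (2/10)(2/10)(8/10)(2/10) = 0.0064; P(data | r = 9) = (1/10)(1/10)(9/10)(1/10) = 0.0009.
Multiplying each by its prior: 4/15 · 0.1024 = 0.027307, 4/15 · 0.0864 = 0.02304, 2/15 · 0.0625 = 0.0083333, 1/15 · 0.0064 = 0.00042667, 4/15 · 0.0009 = 0.00024; summing to 0.059347.
Normalising, the posterior is P(r = 2 | data) = 0.46012, P(r = 4 | data) = 0.38823, P(r = 5 | data) = 0.14042, P(r = 8 | data) = 0.0071894, P(r = 9 | data) = 0.004044.
So P(blue next | data) = Σ P(blue next | H) P(H | data) = (4/5)(0.46012) + (3/5)(0.38823) + (1/2)(0.14042) + (1/5)(0.0071894) + (1/10)(0.004044) = 0.67308.

0.673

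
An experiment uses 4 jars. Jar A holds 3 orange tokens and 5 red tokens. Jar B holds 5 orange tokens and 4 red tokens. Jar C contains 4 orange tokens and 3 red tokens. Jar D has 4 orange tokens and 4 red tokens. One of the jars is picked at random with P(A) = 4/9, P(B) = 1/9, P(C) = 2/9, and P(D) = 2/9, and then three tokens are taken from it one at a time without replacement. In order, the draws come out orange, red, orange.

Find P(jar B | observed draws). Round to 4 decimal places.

For each hypothesis, P(data | H) works out to: P(data | jar A) = (3/8)(5/7)(2/6) = 5/56; P(data | jar B) = (5/9)(4/8)(4/7) = 10/63; P(data | jar C) = (4/7)(3/6)(3/5) = 6/35; P(data | jar D) = (4/8)(4/7)(3/6) = 1/7.
The prior-weighted likelihoods are 4/9 · 5/56 = 5/126, 1/9 · 10/63 = 10/567, 2/9 · 6/35 = 4/105, 2/9 · 1/7 = 2/63; with total 103/810.
Hence P(jar B | data) = (10/567) / (103/810) = 100/721.

0.1387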